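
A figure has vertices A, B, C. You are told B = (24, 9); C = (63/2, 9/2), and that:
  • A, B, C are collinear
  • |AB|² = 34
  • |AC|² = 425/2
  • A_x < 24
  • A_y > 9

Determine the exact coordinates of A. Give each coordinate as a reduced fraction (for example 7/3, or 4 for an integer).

1. A_x = 19  [[A, B, C are collinear ⇒ 9/2x+15/2y-351/2=0] ∩ [|A−(24, 9)|²=34]]
2. A_y = 12  [[A, B, C are collinear ⇒ 9/2x+15/2y-351/2=0] ∩ [|A−(24, 9)|²=34]]
   so A = (19, 12)

A = (19, 12)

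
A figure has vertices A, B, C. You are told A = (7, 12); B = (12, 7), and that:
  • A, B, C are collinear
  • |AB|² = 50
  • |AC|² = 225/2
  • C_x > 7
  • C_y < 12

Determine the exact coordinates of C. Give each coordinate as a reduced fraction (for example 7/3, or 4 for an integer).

1. C_x = 29/2  [[A, B, C are collinear ⇒ 5x+5y-95=0] ∩ [|C−(7, 12)|²=225/2]]
2. C_y = 9/2  [[A, B, C are collinear ⇒ 5x+5y-95=0] ∩ [|C−(7, 12)|²=225/2]]
   so C = (29/2, 9/2)

C = (29/2, 9/2)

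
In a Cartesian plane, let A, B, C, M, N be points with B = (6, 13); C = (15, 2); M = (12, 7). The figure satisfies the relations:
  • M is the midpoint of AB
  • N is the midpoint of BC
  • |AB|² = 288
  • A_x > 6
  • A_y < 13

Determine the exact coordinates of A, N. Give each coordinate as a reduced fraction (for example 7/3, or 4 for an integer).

1. A_x = 18  [A = 2·M−B = 2·(12, 7)−(6, 13)]
2. A_y = 1  [A = 2·M−B = 2·(12, 7)−(6, 13)]
   so A = (18, 1)
3. N_x = 21/2  [2·N = B+C = (6, 13)+(15, 2)]
4. N_y = 15/2  [2·N = B+C = (6, 13)+(15, 2)]
   so N = (21/2, 15/2)

A = (18, 1)
N = (21/2, 15/2)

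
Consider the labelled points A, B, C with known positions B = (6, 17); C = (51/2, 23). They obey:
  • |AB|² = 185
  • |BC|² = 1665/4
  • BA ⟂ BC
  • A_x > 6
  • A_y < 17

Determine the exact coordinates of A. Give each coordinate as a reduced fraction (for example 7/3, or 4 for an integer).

A = (10, 4)

1. A_x = 10  [[BA ⟂ BC ⇒ 39/2x+6y-219=0] ∩ [|A−(6, 17)|²=185]]
2. A_y = 4  [[BA ⟂ BC ⇒ 39/2x+6y-219=0] ∩ [|A−(6, 17)|²=185]]
   so A = (10, 4)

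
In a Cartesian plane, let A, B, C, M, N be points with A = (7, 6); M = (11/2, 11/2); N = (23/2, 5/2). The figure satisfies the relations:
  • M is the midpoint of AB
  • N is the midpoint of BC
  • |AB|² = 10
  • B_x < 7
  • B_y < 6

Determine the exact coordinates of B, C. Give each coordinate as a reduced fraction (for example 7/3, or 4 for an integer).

1. B_x = 4  [B = 2·M−A = 2·(11/2, 11/2)−(7, 6)]
2. B_y = 5  [B = 2·M−A = 2·(11/2, 11/2)−(7, 6)]
   so B = (4, 5)
3. C_x = 19  [C = 2·N−B = 2·(23/2, 5/2)−(4, 5)]
4. C_y = 0  [C = 2·N−B = 2·(23/2, 5/2)−(4, 5)]
   so C = (19, 0)

B = (4, 5)
C = (19, 0)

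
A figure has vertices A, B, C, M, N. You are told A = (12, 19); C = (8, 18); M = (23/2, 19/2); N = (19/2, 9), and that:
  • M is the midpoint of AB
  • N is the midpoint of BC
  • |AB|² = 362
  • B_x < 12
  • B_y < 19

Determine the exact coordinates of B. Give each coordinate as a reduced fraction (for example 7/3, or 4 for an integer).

B = (11, 0)

1. B_x = 11  [B = 2·M−A = 2·(23/2, 19/2)−(12, 19)]
2. B_y = 0  [B = 2·M−A = 2·(23/2, 19/2)−(12, 19)]
   so B = (11, 0)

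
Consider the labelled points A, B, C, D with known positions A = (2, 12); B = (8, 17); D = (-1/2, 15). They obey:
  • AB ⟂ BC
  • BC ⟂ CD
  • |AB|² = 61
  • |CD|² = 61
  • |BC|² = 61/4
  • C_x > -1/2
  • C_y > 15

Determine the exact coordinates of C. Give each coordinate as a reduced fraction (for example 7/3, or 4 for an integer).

1. C_x = 11/2  [[AB ⟂ BC ⇒ 6x+5y-133=0] ∩ [|C−(-1/2, 15)|²=61]]
2. C_y = 20  [[AB ⟂ BC ⇒ 6x+5y-133=0] ∩ [|C−(-1/2, 15)|²=61]]
   so C = (11/2, 20)

C = (11/2, 20)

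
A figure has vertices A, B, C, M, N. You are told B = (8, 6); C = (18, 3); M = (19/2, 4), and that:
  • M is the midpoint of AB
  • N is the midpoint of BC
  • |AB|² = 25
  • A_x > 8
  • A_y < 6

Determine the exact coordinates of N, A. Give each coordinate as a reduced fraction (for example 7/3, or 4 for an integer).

N = (13, 9/2)
A = (11, 2)

1. A_x = 11  [A = 2·M−B = 2·(19/2, 4)−(8, 6)]
2. A_y = 2  [A = 2·M−B = 2·(19/2, 4)−(8, 6)]
   so A = (11, 2)
3. N_x = 13  [2·N = B+C = (8, 6)+(18, 3)]
4. N_y = 9/2  [2·N = B+C = (8, 6)+(18, 3)]
   so N = (13, 9/2)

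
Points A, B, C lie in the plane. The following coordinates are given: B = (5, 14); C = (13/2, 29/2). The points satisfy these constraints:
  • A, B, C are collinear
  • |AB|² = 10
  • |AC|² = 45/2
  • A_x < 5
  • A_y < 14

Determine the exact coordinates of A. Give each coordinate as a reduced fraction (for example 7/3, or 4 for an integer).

A = (2, 13)

1. A_x = 2  [[A, B, C are collinear ⇒ -1/2x+3/2y-37/2=0] ∩ [|A−(5, 14)|²=10]]
2. A_y = 13  [[A, B, C are collinear ⇒ -1/2x+3/2y-37/2=0] ∩ [|A−(5, 14)|²=10]]
   so A = (2, 13)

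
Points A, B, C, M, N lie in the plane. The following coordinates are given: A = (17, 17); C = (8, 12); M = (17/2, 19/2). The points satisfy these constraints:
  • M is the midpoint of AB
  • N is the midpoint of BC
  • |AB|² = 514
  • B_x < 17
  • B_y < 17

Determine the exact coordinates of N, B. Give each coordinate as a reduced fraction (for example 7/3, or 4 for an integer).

1. B_x = 0  [B = 2·M−A = 2·(17/2, 19/2)−(17, 17)]
2. B_y = 2  [B = 2·M−A = 2·(17/2, 19/2)−(17, 17)]
   so B = (0, 2)
3. N_x = 4  [2·N = B+C = (0, 2)+(8, 12)]
4. N_y = 7  [2·N = B+C = (0, 2)+(8, 12)]
   so N = (4, 7)

N = (4, 7)
B = (0, 2)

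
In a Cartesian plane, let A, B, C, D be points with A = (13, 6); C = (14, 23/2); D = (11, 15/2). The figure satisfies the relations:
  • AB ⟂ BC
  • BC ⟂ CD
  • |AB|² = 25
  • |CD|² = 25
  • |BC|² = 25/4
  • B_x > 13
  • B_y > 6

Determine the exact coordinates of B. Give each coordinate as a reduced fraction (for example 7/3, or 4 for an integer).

1. B_x = 16  [[BC ⟂ CD ⇒ 3x+4y-88=0] ∩ [|B−(13, 6)|²=25]]
2. B_y = 10  [[BC ⟂ CD ⇒ 3x+4y-88=0] ∩ [|B−(13, 6)|²=25]]
   so B = (16, 10)

B = (16, 10)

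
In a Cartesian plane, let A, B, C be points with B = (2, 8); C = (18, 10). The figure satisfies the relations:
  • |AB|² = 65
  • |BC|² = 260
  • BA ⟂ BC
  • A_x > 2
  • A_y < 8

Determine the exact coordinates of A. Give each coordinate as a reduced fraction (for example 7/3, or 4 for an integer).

A = (3, 0)

1. A_x = 3  [[BA ⟂ BC ⇒ 16x+2y-48=0] ∩ [|A−(2, 8)|²=65]]
2. A_y = 0  [[BA ⟂ BC ⇒ 16x+2y-48=0] ∩ [|A−(2, 8)|²=65]]
   so A = (3, 0)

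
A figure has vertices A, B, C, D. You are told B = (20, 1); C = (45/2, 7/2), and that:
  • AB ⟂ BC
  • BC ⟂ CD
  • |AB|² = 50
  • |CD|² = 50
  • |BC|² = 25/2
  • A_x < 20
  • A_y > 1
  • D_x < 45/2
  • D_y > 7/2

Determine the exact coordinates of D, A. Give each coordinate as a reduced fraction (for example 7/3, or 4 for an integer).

1. D_x = 35/2  [[BC ⟂ CD ⇒ 5/2x+5/2y-65=0] ∩ [|D−(45/2, 7/2)|²=50]]
2. D_y = 17/2  [[BC ⟂ CD ⇒ 5/2x+5/2y-65=0] ∩ [|D−(45/2, 7/2)|²=50]]
   so D = (35/2, 17/2)
3. A_x = 15  [[AB ⟂ BC ⇒ -5/2x-5/2y+105/2=0] ∩ [|A−(20, 1)|²=50]]
4. A_y = 6  [[AB ⟂ BC ⇒ -5/2x-5/2y+105/2=0] ∩ [|A−(20, 1)|²=50]]
   so A = (15, 6)

D = (35/2, 17/2)
A = (15, 6)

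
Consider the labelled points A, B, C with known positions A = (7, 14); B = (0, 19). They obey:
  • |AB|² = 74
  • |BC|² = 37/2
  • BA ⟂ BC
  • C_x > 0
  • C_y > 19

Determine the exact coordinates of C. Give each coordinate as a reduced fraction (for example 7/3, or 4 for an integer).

1. C_x = 5/2  [[BA ⟂ BC ⇒ 7x-5y+95=0] ∩ [|C−(0, 19)|²=37/2]]
2. C_y = 45/2  [[BA ⟂ BC ⇒ 7x-5y+95=0] ∩ [|C−(0, 19)|²=37/2]]
   so C = (5/2, 45/2)

C = (5/2, 45/2)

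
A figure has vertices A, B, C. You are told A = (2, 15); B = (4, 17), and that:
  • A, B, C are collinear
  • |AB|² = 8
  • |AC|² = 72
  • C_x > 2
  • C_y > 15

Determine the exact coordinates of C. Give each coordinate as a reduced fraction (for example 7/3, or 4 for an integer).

C = (8, 21)

1. C_x = 8  [[A, B, C are collinear ⇒ -2x+2y-26=0] ∩ [|C−(2, 15)|²=72]]
2. C_y = 21  [[A, B, C are collinear ⇒ -2x+2y-26=0] ∩ [|C−(2, 15)|²=72]]
   so C = (8, 21)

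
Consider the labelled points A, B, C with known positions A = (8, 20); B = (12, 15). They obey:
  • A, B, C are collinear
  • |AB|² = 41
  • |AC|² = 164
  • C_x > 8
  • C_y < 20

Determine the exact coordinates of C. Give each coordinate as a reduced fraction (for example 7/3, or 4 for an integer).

1. C_x = 16  [[A, B, C are collinear ⇒ 5x+4y-120=0] ∩ [|C−(8, 20)|²=164]]
2. C_y = 10  [[A, B, C are collinear ⇒ 5x+4y-120=0] ∩ [|C−(8, 20)|²=164]]
   so C = (16, 10)

C = (16, 10)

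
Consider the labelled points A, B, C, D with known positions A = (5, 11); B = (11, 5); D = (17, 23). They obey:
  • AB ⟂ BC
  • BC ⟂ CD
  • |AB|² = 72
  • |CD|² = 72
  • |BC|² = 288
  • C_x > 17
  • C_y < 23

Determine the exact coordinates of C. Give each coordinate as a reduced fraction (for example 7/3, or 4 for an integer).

C = (23, 17)

1. C_x = 23  [[AB ⟂ BC ⇒ 6x-6y-36=0] ∩ [|C−(17, 23)|²=72]]
2. C_y = 17  [[AB ⟂ BC ⇒ 6x-6y-36=0] ∩ [|C−(17, 23)|²=72]]
   so C = (23, 17)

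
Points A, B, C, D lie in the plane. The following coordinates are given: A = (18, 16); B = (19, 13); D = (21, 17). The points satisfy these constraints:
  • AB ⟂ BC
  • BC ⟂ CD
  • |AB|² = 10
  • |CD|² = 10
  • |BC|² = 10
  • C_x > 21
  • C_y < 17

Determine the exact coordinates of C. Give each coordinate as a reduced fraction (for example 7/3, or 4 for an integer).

C = (22, 14)

1. C_x = 22  [[AB ⟂ BC ⇒ 1x-3y+20=0] ∩ [|C−(21, 17)|²=10]]
2. C_y = 14  [[AB ⟂ BC ⇒ 1x-3y+20=0] ∩ [|C−(21, 17)|²=10]]
   so C = (22, 14)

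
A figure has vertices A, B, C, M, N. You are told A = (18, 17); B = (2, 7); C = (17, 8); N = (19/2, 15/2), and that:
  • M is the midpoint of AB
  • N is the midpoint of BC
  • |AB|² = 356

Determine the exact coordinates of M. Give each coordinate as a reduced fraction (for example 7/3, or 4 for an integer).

M = (10, 12)

1. M_x = 10  [2·M = A+B = (18, 17)+(2, 7)]
2. M_y = 12  [2·M = A+B = (18, 17)+(2, 7)]
   so M = (10, 12)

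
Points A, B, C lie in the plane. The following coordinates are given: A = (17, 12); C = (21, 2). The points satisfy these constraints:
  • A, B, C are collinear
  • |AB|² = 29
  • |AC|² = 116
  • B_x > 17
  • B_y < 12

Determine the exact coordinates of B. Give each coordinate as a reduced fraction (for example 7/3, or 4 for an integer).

B = (19, 7)

1. B_x = 19  [[A, B, C are collinear ⇒ -10x-4y+218=0] ∩ [|B−(17, 12)|²=29]]
2. B_y = 7  [[A, B, C are collinear ⇒ -10x-4y+218=0] ∩ [|B−(17, 12)|²=29]]
   so B = (19, 7)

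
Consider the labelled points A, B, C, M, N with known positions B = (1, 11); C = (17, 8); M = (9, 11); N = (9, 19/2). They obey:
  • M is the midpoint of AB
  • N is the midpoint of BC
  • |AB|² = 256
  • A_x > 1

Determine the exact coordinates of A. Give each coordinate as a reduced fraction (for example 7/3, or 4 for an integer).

1. A_x = 17  [A = 2·M−B = 2·(9, 11)−(1, 11)]
2. A_y = 11  [A = 2·M−B = 2·(9, 11)−(1, 11)]
   so A = (17, 11)

A = (17, 11)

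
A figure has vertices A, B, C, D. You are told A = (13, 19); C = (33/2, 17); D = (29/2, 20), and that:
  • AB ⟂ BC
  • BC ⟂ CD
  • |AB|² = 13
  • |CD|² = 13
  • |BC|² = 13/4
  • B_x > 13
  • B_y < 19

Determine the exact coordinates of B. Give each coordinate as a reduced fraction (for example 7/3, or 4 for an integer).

1. B_x = 15  [[BC ⟂ CD ⇒ 2x-3y+18=0] ∩ [|B−(13, 19)|²=13]]
2. B_y = 16  [[BC ⟂ CD ⇒ 2x-3y+18=0] ∩ [|B−(13, 19)|²=13]]
   so B = (15, 16)

B = (15, 16)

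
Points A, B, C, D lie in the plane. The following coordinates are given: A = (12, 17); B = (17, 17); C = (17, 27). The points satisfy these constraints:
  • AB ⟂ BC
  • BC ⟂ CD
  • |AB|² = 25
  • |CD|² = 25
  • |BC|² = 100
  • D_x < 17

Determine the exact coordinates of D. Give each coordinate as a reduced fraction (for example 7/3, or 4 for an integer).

1. D_x = 12  [[BC ⟂ CD ⇒ 10y-270=0] ∩ [|D−(17, 27)|²=25]]
2. D_y = 27  [[BC ⟂ CD ⇒ 10y-270=0] ∩ [|D−(17, 27)|²=25]]
   so D = (12, 27)

D = (12, 27)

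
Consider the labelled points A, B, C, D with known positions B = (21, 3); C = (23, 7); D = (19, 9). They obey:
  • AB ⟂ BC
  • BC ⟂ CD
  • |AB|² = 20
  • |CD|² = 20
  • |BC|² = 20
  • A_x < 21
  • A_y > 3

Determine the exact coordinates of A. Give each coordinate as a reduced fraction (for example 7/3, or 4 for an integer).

A = (17, 5)

1. A_x = 17  [[AB ⟂ BC ⇒ -2x-4y+54=0] ∩ [|A−(21, 3)|²=20]]
2. A_y = 5  [[AB ⟂ BC ⇒ -2x-4y+54=0] ∩ [|A−(21, 3)|²=20]]
   so A = (17, 5)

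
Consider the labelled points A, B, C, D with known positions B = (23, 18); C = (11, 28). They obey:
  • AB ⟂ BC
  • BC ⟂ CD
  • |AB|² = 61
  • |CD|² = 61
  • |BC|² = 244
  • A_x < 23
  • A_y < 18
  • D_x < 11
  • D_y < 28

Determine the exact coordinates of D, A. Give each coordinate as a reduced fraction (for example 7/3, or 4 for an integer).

1. D_x = 6  [[BC ⟂ CD ⇒ -12x+10y-148=0] ∩ [|D−(11, 28)|²=61]]
2. D_y = 22  [[BC ⟂ CD ⇒ -12x+10y-148=0] ∩ [|D−(11, 28)|²=61]]
   so D = (6, 22)
3. A_x = 18  [[AB ⟂ BC ⇒ 12x-10y-96=0] ∩ [|A−(23, 18)|²=61]]
4. A_y = 12  [[AB ⟂ BC ⇒ 12x-10y-96=0] ∩ [|A−(23, 18)|²=61]]
   so A = (18, 12)

D = (6, 22)
A = (18, 12)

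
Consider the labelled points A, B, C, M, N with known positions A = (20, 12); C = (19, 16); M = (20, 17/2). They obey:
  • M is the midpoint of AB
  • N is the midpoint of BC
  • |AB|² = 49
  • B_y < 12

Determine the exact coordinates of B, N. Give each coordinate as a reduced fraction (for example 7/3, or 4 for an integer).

1. B_x = 20  [B = 2·M−A = 2·(20, 17/2)−(20, 12)]
2. B_y = 5  [B = 2·M−A = 2·(20, 17/2)−(20, 12)]
   so B = (20, 5)
3. N_x = 39/2  [2·N = B+C = (20, 5)+(19, 16)]
4. N_y = 21/2  [2·N = B+C = (20, 5)+(19, 16)]
   so N = (39/2, 21/2)

B = (20, 5)
N = (39/2, 21/2)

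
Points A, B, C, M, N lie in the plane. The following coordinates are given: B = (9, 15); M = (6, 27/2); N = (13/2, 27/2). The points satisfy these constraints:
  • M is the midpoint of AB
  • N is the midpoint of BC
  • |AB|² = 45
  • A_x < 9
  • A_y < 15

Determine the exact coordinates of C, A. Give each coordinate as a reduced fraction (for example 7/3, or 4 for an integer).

1. A_x = 3  [A = 2·M−B = 2·(6, 27/2)−(9, 15)]
2. A_y = 12  [A = 2·M−B = 2·(6, 27/2)−(9, 15)]
   so A = (3, 12)
3. C_x = 4  [C = 2·N−B = 2·(13/2, 27/2)−(9, 15)]
4. C_y = 12  [C = 2·N−B = 2·(13/2, 27/2)−(9, 15)]
   so C = (4, 12)

C = (4, 12)
A = (3, 12)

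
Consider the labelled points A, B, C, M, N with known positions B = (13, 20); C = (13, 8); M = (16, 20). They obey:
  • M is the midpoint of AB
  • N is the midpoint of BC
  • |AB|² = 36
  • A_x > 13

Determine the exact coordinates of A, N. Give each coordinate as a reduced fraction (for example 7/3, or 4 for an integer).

1. A_x = 19  [A = 2·M−B = 2·(16, 20)−(13, 20)]
2. A_y = 20  [A = 2·M−B = 2·(16, 20)−(13, 20)]
   so A = (19, 20)
3. N_x = 13  [2·N = B+C = (13, 20)+(13, 8)]
4. N_y = 14  [2·N = B+C = (13, 20)+(13, 8)]
   so N = (13, 14)

A = (19, 20)
N = (13, 14)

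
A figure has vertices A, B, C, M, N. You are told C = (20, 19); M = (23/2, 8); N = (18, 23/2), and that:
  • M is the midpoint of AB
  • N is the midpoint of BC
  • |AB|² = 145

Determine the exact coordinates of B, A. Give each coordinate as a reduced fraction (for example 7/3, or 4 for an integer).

1. B_x = 16  [B = 2·N−C = 2·(18, 23/2)−(20, 19)]
2. B_y = 4  [B = 2·N−C = 2·(18, 23/2)−(20, 19)]
   so B = (16, 4)
3. A_x = 7  [A = 2·M−B = 2·(23/2, 8)−(16, 4)]
4. A_y = 12  [A = 2·M−B = 2·(23/2, 8)−(16, 4)]
   so A = (7, 12)

B = (16, 4)
A = (7, 12)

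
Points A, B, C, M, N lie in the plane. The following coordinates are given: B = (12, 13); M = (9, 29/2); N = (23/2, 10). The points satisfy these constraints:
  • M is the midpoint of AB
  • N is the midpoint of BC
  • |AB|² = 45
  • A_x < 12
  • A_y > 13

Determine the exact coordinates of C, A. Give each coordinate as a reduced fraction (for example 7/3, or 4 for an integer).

1. A_x = 6  [A = 2·M−B = 2·(9, 29/2)−(12, 13)]
2. A_y = 16  [A = 2·M−B = 2·(9, 29/2)−(12, 13)]
   so A = (6, 16)
3. C_x = 11  [C = 2·N−B = 2·(23/2, 10)−(12, 13)]
4. C_y = 7  [C = 2·N−B = 2·(23/2, 10)−(12, 13)]
   so C = (11, 7)

C = (11, 7)
A = (6, 16)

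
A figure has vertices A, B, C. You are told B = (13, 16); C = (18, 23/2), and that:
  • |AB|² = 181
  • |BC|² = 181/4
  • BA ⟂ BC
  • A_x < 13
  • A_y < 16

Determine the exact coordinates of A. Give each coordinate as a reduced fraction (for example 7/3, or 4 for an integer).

A = (4, 6)

1. A_x = 4  [[BA ⟂ BC ⇒ 5x-9/2y+7=0] ∩ [|A−(13, 16)|²=181]]
2. A_y = 6  [[BA ⟂ BC ⇒ 5x-9/2y+7=0] ∩ [|A−(13, 16)|²=181]]
   so A = (4, 6)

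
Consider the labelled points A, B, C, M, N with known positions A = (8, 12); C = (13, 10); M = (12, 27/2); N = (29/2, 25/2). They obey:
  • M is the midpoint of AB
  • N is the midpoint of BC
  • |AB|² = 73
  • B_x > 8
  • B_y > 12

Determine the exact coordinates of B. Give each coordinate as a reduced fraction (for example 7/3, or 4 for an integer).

B = (16, 15)

1. B_x = 16  [B = 2·M−A = 2·(12, 27/2)−(8, 12)]
2. B_y = 15  [B = 2·M−A = 2·(12, 27/2)−(8, 12)]
   so B = (16, 15)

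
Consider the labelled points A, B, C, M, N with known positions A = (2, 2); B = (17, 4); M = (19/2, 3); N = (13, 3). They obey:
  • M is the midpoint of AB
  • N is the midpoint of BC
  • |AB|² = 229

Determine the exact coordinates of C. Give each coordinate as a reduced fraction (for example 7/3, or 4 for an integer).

1. C_x = 9  [C = 2·N−B = 2·(13, 3)−(17, 4)]
2. C_y = 2  [C = 2·N−B = 2·(13, 3)−(17, 4)]
   so C = (9, 2)

C = (9, 2)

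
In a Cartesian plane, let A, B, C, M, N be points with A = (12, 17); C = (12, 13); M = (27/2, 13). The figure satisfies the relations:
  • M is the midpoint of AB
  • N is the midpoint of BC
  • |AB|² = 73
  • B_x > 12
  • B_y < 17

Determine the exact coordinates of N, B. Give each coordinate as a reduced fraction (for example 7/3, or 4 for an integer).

N = (27/2, 11)
B = (15, 9)

1. B_x = 15  [B = 2·M−A = 2·(27/2, 13)−(12, 17)]
2. B_y = 9  [B = 2·M−A = 2·(27/2, 13)−(12, 17)]
   so B = (15, 9)
3. N_x = 27/2  [2·N = B+C = (15, 9)+(12, 13)]
4. N_y = 11  [2·N = B+C = (15, 9)+(12, 13)]
   so N = (27/2, 11)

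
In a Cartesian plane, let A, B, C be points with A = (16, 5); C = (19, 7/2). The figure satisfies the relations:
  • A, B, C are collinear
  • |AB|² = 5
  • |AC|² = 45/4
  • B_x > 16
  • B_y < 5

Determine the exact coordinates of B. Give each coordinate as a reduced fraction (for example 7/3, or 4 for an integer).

B = (18, 4)

1. B_x = 18  [[A, B, C are collinear ⇒ -3/2x-3y+39=0] ∩ [|B−(16, 5)|²=5]]
2. B_y = 4  [[A, B, C are collinear ⇒ -3/2x-3y+39=0] ∩ [|B−(16, 5)|²=5]]
   so B = (18, 4)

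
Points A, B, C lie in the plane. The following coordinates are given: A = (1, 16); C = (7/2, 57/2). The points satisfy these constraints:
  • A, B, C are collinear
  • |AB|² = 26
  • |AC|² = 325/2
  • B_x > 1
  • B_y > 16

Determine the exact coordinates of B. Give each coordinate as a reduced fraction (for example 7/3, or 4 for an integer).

1. B_x = 2  [[A, B, C are collinear ⇒ 25/2x-5/2y+55/2=0] ∩ [|B−(1, 16)|²=26]]
2. B_y = 21  [[A, B, C are collinear ⇒ 25/2x-5/2y+55/2=0] ∩ [|B−(1, 16)|²=26]]
   so B = (2, 21)

B = (2, 21)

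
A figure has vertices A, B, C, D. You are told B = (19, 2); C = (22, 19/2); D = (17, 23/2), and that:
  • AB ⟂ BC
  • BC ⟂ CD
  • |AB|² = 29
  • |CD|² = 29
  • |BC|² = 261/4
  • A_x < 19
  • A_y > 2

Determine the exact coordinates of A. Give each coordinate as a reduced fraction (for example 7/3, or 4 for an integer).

1. A_x = 14  [[AB ⟂ BC ⇒ -3x-15/2y+72=0] ∩ [|A−(19, 2)|²=29]]
2. A_y = 4  [[AB ⟂ BC ⇒ -3x-15/2y+72=0] ∩ [|A−(19, 2)|²=29]]
   so A = (14, 4)

A = (14, 4)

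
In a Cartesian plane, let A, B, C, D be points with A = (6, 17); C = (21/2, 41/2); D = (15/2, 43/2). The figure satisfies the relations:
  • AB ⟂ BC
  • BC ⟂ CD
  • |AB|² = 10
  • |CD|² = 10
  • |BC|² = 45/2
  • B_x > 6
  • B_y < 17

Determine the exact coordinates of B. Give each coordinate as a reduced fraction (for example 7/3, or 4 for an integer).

B = (9, 16)

1. B_x = 9  [[BC ⟂ CD ⇒ 3x-1y-11=0] ∩ [|B−(6, 17)|²=10]]
2. B_y = 16  [[BC ⟂ CD ⇒ 3x-1y-11=0] ∩ [|B−(6, 17)|²=10]]
   so B = (9, 16)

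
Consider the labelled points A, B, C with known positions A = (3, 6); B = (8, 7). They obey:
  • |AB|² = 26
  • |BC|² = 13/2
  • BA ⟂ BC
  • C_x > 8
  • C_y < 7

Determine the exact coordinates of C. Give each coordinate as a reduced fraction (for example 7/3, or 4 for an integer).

C = (17/2, 9/2)

1. C_x = 17/2  [[BA ⟂ BC ⇒ -5x-1y+47=0] ∩ [|C−(8, 7)|²=13/2]]
2. C_y = 9/2  [[BA ⟂ BC ⇒ -5x-1y+47=0] ∩ [|C−(8, 7)|²=13/2]]
   so C = (17/2, 9/2)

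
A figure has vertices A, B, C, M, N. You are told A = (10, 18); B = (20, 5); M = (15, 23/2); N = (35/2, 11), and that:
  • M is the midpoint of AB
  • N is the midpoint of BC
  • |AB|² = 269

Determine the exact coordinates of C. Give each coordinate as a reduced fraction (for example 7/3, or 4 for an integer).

1. C_x = 15  [C = 2·N−B = 2·(35/2, 11)−(20, 5)]
2. C_y = 17  [C = 2·N−B = 2·(35/2, 11)−(20, 5)]
   so C = (15, 17)

C = (15, 17)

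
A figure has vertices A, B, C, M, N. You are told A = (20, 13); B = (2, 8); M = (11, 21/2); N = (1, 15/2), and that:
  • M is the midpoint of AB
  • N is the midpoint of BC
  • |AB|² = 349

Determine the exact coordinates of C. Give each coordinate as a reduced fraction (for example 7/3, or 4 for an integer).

C = (0, 7)

1. C_x = 0  [C = 2·N−B = 2·(1, 15/2)−(2, 8)]
2. C_y = 7  [C = 2·N−B = 2·(1, 15/2)−(2, 8)]
   so C = (0, 7)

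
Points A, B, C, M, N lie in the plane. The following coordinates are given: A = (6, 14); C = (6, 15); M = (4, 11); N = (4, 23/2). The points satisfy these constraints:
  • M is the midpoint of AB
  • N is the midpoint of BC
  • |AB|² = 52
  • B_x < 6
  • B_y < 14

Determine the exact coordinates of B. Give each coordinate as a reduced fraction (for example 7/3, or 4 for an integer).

B = (2, 8)

1. B_x = 2  [B = 2·M−A = 2·(4, 11)−(6, 14)]
2. B_y = 8  [B = 2·M−A = 2·(4, 11)−(6, 14)]
   so B = (2, 8)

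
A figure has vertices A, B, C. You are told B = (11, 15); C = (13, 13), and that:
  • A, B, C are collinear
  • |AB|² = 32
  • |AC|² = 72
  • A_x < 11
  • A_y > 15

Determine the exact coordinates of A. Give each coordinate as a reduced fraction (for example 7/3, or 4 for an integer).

1. A_x = 7  [[A, B, C are collinear ⇒ 2x+2y-52=0] ∩ [|A−(11, 15)|²=32]]
2. A_y = 19  [[A, B, C are collinear ⇒ 2x+2y-52=0] ∩ [|A−(11, 15)|²=32]]
   so A = (7, 19)

A = (7, 19)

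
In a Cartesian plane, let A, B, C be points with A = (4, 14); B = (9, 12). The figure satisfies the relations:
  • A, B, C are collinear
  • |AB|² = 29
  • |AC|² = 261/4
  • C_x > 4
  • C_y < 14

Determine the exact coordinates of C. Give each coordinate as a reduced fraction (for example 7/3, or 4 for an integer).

C = (23/2, 11)

1. C_x = 23/2  [[A, B, C are collinear ⇒ 2x+5y-78=0] ∩ [|C−(4, 14)|²=261/4]]
2. C_y = 11  [[A, B, C are collinear ⇒ 2x+5y-78=0] ∩ [|C−(4, 14)|²=261/4]]
   so C = (23/2, 11)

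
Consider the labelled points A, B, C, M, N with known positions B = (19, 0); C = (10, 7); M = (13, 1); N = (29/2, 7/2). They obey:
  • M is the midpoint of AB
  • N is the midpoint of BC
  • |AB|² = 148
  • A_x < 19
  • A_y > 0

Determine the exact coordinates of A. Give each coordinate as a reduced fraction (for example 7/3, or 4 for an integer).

A = (7, 2)

1. A_x = 7  [A = 2·M−B = 2·(13, 1)−(19, 0)]
2. A_y = 2  [A = 2·M−B = 2·(13, 1)−(19, 0)]
   so A = (7, 2)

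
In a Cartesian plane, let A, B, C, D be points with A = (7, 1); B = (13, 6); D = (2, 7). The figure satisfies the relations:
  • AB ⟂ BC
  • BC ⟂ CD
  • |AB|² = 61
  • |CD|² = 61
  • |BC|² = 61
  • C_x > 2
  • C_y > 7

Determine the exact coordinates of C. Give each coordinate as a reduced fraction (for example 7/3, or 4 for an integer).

C = (8, 12)

1. C_x = 8  [[AB ⟂ BC ⇒ 6x+5y-108=0] ∩ [|C−(2, 7)|²=61]]
2. C_y = 12  [[AB ⟂ BC ⇒ 6x+5y-108=0] ∩ [|C−(2, 7)|²=61]]
   so C = (8, 12)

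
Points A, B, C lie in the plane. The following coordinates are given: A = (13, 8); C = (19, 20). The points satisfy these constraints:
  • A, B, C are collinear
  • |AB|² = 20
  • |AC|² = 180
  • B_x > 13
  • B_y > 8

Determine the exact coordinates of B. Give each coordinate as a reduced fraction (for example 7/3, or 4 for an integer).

1. B_x = 15  [[A, B, C are collinear ⇒ 12x-6y-108=0] ∩ [|B−(13, 8)|²=20]]
2. B_y = 12  [[A, B, C are collinear ⇒ 12x-6y-108=0] ∩ [|B−(13, 8)|²=20]]
   so B = (15, 12)

B = (15, 12)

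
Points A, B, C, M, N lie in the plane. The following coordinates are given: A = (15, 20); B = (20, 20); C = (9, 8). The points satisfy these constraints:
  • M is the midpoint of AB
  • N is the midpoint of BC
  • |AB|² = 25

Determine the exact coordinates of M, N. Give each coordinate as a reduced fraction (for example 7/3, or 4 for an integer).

1. M_x = 35/2  [2·M = A+B = (15, 20)+(20, 20)]
2. M_y = 20  [2·M = A+B = (15, 20)+(20, 20)]
   so M = (35/2, 20)
3. N_x = 29/2  [2·N = B+C = (20, 20)+(9, 8)]
4. N_y = 14  [2·N = B+C = (20, 20)+(9, 8)]
   so N = (29/2, 14)

M = (35/2, 20)
N = (29/2, 14)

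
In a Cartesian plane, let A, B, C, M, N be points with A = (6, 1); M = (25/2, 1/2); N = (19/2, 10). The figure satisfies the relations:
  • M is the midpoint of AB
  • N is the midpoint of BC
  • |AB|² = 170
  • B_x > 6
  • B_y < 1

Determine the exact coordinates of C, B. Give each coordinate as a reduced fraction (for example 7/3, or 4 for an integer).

C = (0, 20)
B = (19, 0)

1. B_x = 19  [B = 2·M−A = 2·(25/2, 1/2)−(6, 1)]
2. B_y = 0  [B = 2·M−A = 2·(25/2, 1/2)−(6, 1)]
   so B = (19, 0)
3. C_x = 0  [C = 2·N−B = 2·(19/2, 10)−(19, 0)]
4. C_y = 20  [C = 2·N−B = 2·(19/2, 10)−(19, 0)]
   so C = (0, 20)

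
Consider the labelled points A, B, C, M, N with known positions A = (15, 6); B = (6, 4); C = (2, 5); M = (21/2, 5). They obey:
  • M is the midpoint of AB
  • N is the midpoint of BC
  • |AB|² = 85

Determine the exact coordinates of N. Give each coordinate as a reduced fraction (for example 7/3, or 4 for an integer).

1. N_x = 4  [2·N = B+C = (6, 4)+(2, 5)]
2. N_y = 9/2  [2·N = B+C = (6, 4)+(2, 5)]
   so N = (4, 9/2)

N = (4, 9/2)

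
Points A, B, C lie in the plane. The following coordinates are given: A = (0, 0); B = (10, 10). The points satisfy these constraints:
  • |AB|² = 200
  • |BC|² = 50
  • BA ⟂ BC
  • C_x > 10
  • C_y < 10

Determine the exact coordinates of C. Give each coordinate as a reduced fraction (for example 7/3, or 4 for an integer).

1. C_x = 15  [[BA ⟂ BC ⇒ -10x-10y+200=0] ∩ [|C−(10, 10)|²=50]]
2. C_y = 5  [[BA ⟂ BC ⇒ -10x-10y+200=0] ∩ [|C−(10, 10)|²=50]]
   so C = (15, 5)

C = (15, 5)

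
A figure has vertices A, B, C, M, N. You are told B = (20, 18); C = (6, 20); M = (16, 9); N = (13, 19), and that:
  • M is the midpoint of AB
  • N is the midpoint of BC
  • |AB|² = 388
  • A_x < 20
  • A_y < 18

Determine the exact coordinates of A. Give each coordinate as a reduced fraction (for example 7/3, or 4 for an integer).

1. A_x = 12  [A = 2·M−B = 2·(16, 9)−(20, 18)]
2. A_y = 0  [A = 2·M−B = 2·(16, 9)−(20, 18)]
   so A = (12, 0)

A = (12, 0)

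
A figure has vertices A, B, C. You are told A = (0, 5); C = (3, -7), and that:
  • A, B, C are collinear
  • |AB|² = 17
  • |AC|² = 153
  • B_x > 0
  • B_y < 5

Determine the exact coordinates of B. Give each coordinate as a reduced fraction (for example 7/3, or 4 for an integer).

B = (1, 1)

1. B_x = 1  [[A, B, C are collinear ⇒ -12x-3y+15=0] ∩ [|B−(0, 5)|²=17]]
2. B_y = 1  [[A, B, C are collinear ⇒ -12x-3y+15=0] ∩ [|B−(0, 5)|²=17]]
   so B = (1, 1)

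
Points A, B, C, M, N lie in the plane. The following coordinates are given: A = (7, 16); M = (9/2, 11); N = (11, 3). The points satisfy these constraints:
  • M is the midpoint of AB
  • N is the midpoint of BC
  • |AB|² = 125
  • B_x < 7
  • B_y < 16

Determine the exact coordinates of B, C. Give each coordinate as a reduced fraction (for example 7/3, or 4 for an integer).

1. B_x = 2  [B = 2·M−A = 2·(9/2, 11)−(7, 16)]
2. B_y = 6  [B = 2·M−A = 2·(9/2, 11)−(7, 16)]
   so B = (2, 6)
3. C_x = 20  [C = 2·N−B = 2·(11, 3)−(2, 6)]
4. C_y = 0  [C = 2·N−B = 2·(11, 3)−(2, 6)]
   so C = (20, 0)

B = (2, 6)
C = (20, 0)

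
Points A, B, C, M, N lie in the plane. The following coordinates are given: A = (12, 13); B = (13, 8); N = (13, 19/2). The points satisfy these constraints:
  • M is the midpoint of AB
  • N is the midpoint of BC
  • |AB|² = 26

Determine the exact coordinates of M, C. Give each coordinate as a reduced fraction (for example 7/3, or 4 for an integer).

M = (25/2, 21/2)
C = (13, 11)

1. M_x = 25/2  [2·M = A+B = (12, 13)+(13, 8)]
2. M_y = 21/2  [2·M = A+B = (12, 13)+(13, 8)]
   so M = (25/2, 21/2)
3. C_x = 13  [C = 2·N−B = 2·(13, 19/2)−(13, 8)]
4. C_y = 11  [C = 2·N−B = 2·(13, 19/2)−(13, 8)]
   so C = (13, 11)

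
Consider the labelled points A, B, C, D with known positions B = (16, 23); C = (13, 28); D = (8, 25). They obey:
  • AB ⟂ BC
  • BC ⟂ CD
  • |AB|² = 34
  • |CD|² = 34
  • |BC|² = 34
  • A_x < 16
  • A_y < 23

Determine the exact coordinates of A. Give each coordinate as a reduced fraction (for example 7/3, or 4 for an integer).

1. A_x = 11  [[AB ⟂ BC ⇒ 3x-5y+67=0] ∩ [|A−(16, 23)|²=34]]
2. A_y = 20  [[AB ⟂ BC ⇒ 3x-5y+67=0] ∩ [|A−(16, 23)|²=34]]
   so A = (11, 20)

A = (11, 20)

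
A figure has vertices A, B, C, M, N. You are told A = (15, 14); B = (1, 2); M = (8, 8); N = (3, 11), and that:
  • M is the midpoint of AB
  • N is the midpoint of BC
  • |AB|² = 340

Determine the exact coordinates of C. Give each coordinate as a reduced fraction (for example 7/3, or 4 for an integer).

C = (5, 20)

1. C_x = 5  [C = 2·N−B = 2·(3, 11)−(1, 2)]
2. C_y = 20  [C = 2·N−B = 2·(3, 11)−(1, 2)]
   so C = (5, 20)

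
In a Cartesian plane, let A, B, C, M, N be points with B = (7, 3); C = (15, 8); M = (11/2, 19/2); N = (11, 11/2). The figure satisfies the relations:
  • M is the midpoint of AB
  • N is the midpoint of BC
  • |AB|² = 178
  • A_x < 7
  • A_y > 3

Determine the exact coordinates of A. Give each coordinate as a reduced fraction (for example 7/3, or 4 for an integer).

1. A_x = 4  [A = 2·M−B = 2·(11/2, 19/2)−(7, 3)]
2. A_y = 16  [A = 2·M−B = 2·(11/2, 19/2)−(7, 3)]
   so A = (4, 16)

A = (4, 16)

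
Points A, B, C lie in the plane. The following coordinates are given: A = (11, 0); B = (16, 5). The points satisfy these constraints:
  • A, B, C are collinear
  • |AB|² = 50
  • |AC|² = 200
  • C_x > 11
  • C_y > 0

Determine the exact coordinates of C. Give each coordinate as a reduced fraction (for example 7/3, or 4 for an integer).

1. C_x = 21  [[A, B, C are collinear ⇒ -5x+5y+55=0] ∩ [|C−(11, 0)|²=200]]
2. C_y = 10  [[A, B, C are collinear ⇒ -5x+5y+55=0] ∩ [|C−(11, 0)|²=200]]
   so C = (21, 10)

C = (21, 10)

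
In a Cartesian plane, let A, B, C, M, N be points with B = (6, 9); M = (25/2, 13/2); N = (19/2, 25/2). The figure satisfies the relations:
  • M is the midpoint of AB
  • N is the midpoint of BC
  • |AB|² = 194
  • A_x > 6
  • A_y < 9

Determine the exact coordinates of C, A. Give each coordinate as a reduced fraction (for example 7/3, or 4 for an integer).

1. A_x = 19  [A = 2·M−B = 2·(25/2, 13/2)−(6, 9)]
2. A_y = 4  [A = 2·M−B = 2·(25/2, 13/2)−(6, 9)]
   so A = (19, 4)
3. C_x = 13  [C = 2·N−B = 2·(19/2, 25/2)−(6, 9)]
4. C_y = 16  [C = 2·N−B = 2·(19/2, 25/2)−(6, 9)]
   so C = (13, 16)

C = (13, 16)
A = (19, 4)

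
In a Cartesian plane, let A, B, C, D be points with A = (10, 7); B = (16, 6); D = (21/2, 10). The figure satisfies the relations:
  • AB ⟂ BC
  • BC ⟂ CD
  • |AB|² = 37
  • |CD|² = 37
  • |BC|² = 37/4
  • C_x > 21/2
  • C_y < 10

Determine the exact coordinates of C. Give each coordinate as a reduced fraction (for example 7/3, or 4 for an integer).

1. C_x = 33/2  [[AB ⟂ BC ⇒ 6x-1y-90=0] ∩ [|C−(21/2, 10)|²=37]]
2. C_y = 9  [[AB ⟂ BC ⇒ 6x-1y-90=0] ∩ [|C−(21/2, 10)|²=37]]
   so C = (33/2, 9)

C = (33/2, 9)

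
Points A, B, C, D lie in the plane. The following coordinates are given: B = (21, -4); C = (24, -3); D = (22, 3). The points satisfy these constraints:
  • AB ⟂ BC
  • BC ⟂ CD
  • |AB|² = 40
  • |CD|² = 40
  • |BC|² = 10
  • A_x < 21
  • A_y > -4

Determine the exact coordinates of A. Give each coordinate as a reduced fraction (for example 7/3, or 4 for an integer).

1. A_x = 19  [[AB ⟂ BC ⇒ -3x-1y+59=0] ∩ [|A−(21, -4)|²=40]]
2. A_y = 2  [[AB ⟂ BC ⇒ -3x-1y+59=0] ∩ [|A−(21, -4)|²=40]]
   so A = (19, 2)

A = (19, 2)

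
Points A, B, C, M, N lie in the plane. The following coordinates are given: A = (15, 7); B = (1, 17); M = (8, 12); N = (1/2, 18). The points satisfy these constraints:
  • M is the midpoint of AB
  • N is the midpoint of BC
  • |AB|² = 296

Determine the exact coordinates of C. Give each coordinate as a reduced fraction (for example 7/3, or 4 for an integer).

1. C_x = 0  [C = 2·N−B = 2·(1/2, 18)−(1, 17)]
2. C_y = 19  [C = 2·N−B = 2·(1/2, 18)−(1, 17)]
   so C = (0, 19)

C = (0, 19)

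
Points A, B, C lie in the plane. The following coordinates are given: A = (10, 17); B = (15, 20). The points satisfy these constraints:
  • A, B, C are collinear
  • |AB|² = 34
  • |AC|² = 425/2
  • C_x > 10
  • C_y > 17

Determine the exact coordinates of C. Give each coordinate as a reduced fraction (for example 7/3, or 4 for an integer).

C = (45/2, 49/2)

1. C_x = 45/2  [[A, B, C are collinear ⇒ -3x+5y-55=0] ∩ [|C−(10, 17)|²=425/2]]
2. C_y = 49/2  [[A, B, C are collinear ⇒ -3x+5y-55=0] ∩ [|C−(10, 17)|²=425/2]]
   so C = (45/2, 49/2)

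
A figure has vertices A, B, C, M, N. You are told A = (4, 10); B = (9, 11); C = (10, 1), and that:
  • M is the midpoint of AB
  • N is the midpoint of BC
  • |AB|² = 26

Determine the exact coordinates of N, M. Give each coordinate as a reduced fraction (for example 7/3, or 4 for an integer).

N = (19/2, 6)
M = (13/2, 21/2)

1. M_x = 13/2  [2·M = A+B = (4, 10)+(9, 11)]
2. M_y = 21/2  [2·M = A+B = (4, 10)+(9, 11)]
   so M = (13/2, 21/2)
3. N_x = 19/2  [2·N = B+C = (9, 11)+(10, 1)]
4. N_y = 6  [2·N = B+C = (9, 11)+(10, 1)]
   so N = (19/2, 6)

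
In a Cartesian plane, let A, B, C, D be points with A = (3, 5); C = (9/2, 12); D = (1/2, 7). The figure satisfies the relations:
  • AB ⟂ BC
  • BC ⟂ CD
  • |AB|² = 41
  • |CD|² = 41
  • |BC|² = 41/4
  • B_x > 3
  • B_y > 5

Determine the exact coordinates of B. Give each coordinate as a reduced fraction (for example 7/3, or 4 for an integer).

1. B_x = 7  [[BC ⟂ CD ⇒ 4x+5y-78=0] ∩ [|B−(3, 5)|²=41]]
2. B_y = 10  [[BC ⟂ CD ⇒ 4x+5y-78=0] ∩ [|B−(3, 5)|²=41]]
   so B = (7, 10)

B = (7, 10)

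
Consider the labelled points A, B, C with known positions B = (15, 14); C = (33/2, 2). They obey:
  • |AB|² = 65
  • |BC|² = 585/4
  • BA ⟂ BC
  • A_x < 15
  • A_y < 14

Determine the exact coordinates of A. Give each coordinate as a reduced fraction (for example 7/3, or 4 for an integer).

A = (7, 13)

1. A_x = 7  [[BA ⟂ BC ⇒ 3/2x-12y+291/2=0] ∩ [|A−(15, 14)|²=65]]
2. A_y = 13  [[BA ⟂ BC ⇒ 3/2x-12y+291/2=0] ∩ [|A−(15, 14)|²=65]]
   so A = (7, 13)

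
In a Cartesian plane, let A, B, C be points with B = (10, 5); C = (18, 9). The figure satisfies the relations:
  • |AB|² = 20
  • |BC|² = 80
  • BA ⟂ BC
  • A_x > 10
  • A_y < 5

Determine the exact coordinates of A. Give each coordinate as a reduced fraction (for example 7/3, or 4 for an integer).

A = (12, 1)

1. A_x = 12  [[BA ⟂ BC ⇒ 8x+4y-100=0] ∩ [|A−(10, 5)|²=20]]
2. A_y = 1  [[BA ⟂ BC ⇒ 8x+4y-100=0] ∩ [|A−(10, 5)|²=20]]
   so A = (12, 1)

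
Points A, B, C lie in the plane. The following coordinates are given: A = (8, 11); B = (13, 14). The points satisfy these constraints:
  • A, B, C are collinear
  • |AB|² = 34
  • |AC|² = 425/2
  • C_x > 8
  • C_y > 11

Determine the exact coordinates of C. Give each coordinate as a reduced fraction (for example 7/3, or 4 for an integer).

1. C_x = 41/2  [[A, B, C are collinear ⇒ -3x+5y-31=0] ∩ [|C−(8, 11)|²=425/2]]
2. C_y = 37/2  [[A, B, C are collinear ⇒ -3x+5y-31=0] ∩ [|C−(8, 11)|²=425/2]]
   so C = (41/2, 37/2)

C = (41/2, 37/2)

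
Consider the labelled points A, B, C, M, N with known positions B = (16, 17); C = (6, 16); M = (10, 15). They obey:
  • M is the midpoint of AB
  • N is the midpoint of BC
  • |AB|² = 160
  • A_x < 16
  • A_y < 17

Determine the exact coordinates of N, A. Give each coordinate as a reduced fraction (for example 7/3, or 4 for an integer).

1. A_x = 4  [A = 2·M−B = 2·(10, 15)−(16, 17)]
2. A_y = 13  [A = 2·M−B = 2·(10, 15)−(16, 17)]
   so A = (4, 13)
3. N_x = 11  [2·N = B+C = (16, 17)+(6, 16)]
4. N_y = 33/2  [2·N = B+C = (16, 17)+(6, 16)]
   so N = (11, 33/2)

N = (11, 33/2)
A = (4, 13)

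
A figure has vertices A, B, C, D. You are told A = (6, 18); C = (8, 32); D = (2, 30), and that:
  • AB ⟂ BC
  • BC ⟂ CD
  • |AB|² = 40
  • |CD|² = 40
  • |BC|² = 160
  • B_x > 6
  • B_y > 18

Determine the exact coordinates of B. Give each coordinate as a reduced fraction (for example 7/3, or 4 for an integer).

B = (12, 20)

1. B_x = 12  [[BC ⟂ CD ⇒ 6x+2y-112=0] ∩ [|B−(6, 18)|²=40]]
2. B_y = 20  [[BC ⟂ CD ⇒ 6x+2y-112=0] ∩ [|B−(6, 18)|²=40]]
   so B = (12, 20)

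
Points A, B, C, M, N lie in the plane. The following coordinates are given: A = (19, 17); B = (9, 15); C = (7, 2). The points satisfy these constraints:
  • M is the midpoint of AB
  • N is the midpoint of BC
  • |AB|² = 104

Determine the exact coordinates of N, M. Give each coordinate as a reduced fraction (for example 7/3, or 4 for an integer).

1. M_x = 14  [2·M = A+B = (19, 17)+(9, 15)]
2. M_y = 16  [2·M = A+B = (19, 17)+(9, 15)]
   so M = (14, 16)
3. N_x = 8  [2·N = B+C = (9, 15)+(7, 2)]
4. N_y = 17/2  [2·N = B+C = (9, 15)+(7, 2)]
   so N = (8, 17/2)

N = (8, 17/2)
M = (14, 16)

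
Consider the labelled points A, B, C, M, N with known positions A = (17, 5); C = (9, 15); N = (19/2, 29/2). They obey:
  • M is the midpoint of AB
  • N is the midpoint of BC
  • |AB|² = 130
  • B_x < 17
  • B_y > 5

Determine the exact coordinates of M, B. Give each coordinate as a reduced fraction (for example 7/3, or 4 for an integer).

M = (27/2, 19/2)
B = (10, 14)

1. B_x = 10  [B = 2·N−C = 2·(19/2, 29/2)−(9, 15)]
2. B_y = 14  [B = 2·N−C = 2·(19/2, 29/2)−(9, 15)]
   so B = (10, 14)
3. M_x = 27/2  [2·M = A+B = (17, 5)+(10, 14)]
4. M_y = 19/2  [2·M = A+B = (17, 5)+(10, 14)]
   so M = (27/2, 19/2)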